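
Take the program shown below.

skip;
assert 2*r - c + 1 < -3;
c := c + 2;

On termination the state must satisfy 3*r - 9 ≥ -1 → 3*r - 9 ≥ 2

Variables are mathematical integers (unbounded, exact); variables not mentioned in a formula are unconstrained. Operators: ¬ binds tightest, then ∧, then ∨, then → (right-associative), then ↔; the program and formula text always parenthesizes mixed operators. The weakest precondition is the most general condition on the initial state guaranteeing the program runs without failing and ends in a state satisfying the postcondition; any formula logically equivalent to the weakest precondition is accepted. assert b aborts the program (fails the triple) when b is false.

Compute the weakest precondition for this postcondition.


Working backward. After the program, the postcondition 3*r - 9 ≥ -1 → 3*r - 9 ≥ 2 must hold; in canonical form it is 3*r ≥ 8 → 3*r ≥ 11.
Before c := c + 2: 3*r ≥ 8 → 3*r ≥ 11
Before assert 2*r - c + 1 < -3: 2*r < c - 4 ∧ (3*r ≥ 8 → 3*r ≥ 11)
Before skip: 2*r < c - 4 ∧ (3*r ≥ 8 → 3*r ≥ 11)
Answer: WP = 2*r < c - 4 ∧ (3*r ≥ 8 → 3*r ≥ 11)


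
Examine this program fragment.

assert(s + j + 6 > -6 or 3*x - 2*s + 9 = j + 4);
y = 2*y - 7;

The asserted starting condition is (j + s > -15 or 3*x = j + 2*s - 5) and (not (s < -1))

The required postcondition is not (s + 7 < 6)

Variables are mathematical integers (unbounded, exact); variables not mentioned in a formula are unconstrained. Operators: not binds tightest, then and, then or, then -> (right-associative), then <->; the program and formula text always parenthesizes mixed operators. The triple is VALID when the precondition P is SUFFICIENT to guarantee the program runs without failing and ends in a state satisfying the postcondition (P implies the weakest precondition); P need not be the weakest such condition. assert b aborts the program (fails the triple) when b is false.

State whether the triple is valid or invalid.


Working backward. After the program, the postcondition not (s + 7 < 6) must hold; in canonical form it is not (s < -1).
Before y := 2*y - 7: not (s < -1)
Before assert s + j + 6 > -6 or 3*x - 2*s + 9 = j + 4: (j + s > -12 or 3*x = j + 2*s - 5) and (not (s < -1))
The weakest precondition is (j + s > -12 or 3*x = j + 2*s - 5) and (not (s < -1)).
Check whether (j + s > -15 or 3*x = j + 2*s - 5) and (not (s < -1)) implies it.
Countermodel: at the initial state j = -11, s = -1, x = 0, the precondition holds but the weakest precondition fails.
Answer: invalid


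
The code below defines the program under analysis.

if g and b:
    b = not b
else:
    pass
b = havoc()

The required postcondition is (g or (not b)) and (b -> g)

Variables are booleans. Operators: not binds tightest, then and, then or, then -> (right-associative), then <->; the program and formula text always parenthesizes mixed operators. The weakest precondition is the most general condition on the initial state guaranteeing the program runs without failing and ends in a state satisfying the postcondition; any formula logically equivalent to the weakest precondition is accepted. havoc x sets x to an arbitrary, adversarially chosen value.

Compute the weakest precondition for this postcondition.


Working backward. After the program, (g or (not b)) and (b -> g) must hold.
Before havoc b: g
Then branch requires g; else branch requires g.
Before the if: ((g and b) -> g) and ((not (g and b)) -> g)
Answer: WP = ((g and b) -> g) and ((not (g and b)) -> g)


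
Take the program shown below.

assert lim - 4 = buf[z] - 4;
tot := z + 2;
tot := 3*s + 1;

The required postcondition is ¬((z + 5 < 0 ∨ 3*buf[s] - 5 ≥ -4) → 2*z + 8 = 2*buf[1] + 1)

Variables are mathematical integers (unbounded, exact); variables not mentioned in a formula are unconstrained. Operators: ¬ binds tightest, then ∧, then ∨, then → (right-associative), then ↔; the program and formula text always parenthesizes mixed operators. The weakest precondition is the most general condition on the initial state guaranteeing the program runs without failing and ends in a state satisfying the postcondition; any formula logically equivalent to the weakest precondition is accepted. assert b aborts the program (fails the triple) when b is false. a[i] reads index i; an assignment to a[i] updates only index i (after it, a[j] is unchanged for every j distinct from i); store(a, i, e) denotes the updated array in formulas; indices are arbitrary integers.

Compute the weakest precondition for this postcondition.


Working backward. After the program, the postcondition ¬((z + 5 < 0 ∨ 3*buf[s] - 5 ≥ -4) → 2*z + 8 = 2*buf[1] + 1) must hold; in canonical form it is ¬((z < -5 ∨ 3*buf[s] ≥ 1) → 2*z = 2*buf[1] - 7).
Before tot := 3*s + 1: ¬((z < -5 ∨ 3*buf[s] ≥ 1) → 2*z = 2*buf[1] - 7)
Before tot := z + 2: ¬((z < -5 ∨ 3*buf[s] ≥ 1) → 2*z = 2*buf[1] - 7)
Before assert lim - 4 = buf[z] - 4: lim = buf[z] ∧ (¬((z < -5 ∨ 3*buf[s] ≥ 1) → 2*z = 2*buf[1] - 7))
Answer: WP = lim = buf[z] ∧ (¬((z < -5 ∨ 3*buf[s] ≥ 1) → 2*z = 2*buf[1] - 7))


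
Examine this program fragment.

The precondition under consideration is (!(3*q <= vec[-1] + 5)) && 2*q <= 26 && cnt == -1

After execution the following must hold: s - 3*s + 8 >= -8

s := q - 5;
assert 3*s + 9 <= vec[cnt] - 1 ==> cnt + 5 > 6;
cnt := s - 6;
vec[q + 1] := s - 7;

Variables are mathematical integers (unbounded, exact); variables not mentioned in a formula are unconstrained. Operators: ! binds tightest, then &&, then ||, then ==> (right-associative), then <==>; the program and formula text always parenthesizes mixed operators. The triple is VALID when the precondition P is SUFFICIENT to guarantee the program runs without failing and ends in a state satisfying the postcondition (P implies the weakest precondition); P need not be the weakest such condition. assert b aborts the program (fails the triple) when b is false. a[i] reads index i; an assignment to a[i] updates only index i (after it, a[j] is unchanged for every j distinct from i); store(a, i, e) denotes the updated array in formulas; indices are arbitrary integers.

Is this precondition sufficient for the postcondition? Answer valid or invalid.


Working backward. After the program, the postcondition s - 3*s + 8 >= -8 must hold; in canonical form it is 2*s <= 16.
Before vec[q + 1] := s - 7: 2*s <= 16
Before cnt := s - 6: 2*s <= 16
Before assert 3*s + 9 <= vec[cnt] - 1 ==> cnt + 5 > 6: (3*s <= vec[cnt] - 10 ==> cnt > 1) && 2*s <= 16
Before s := q - 5: (3*q <= vec[cnt] + 5 ==> cnt > 1) && 2*q <= 26
The weakest precondition is (3*q <= vec[cnt] + 5 ==> cnt > 1) && 2*q <= 26.
Check whether (!(3*q <= vec[-1] + 5)) && 2*q <= 26 && cnt == -1 implies it.
Every state satisfying the precondition satisfies the weakest precondition: the implication holds.
Answer: valid


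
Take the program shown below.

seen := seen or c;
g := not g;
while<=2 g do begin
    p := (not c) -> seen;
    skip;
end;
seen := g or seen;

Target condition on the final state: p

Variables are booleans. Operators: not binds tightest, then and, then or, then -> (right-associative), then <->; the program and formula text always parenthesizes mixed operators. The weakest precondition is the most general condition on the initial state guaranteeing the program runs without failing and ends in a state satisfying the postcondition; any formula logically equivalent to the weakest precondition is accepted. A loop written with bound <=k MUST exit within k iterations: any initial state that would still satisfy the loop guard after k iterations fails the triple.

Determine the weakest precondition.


Working backward. After the program, p must hold.
Before seen := g or seen: p
Before the loop (bound <=2), unroll the exhaustion recursion (WP_0 = exit-now case; WP_j = one more guarded iteration, up to j = 2):
  WP_0: (not g) and p
  WP_1: (g -> ((not g) and ((not c) -> seen))) and ((not g) -> p)
  WP_2: (g -> ((g -> ((not g) and ((not c) -> seen))) and ((not g) -> ((not c) -> seen)))) and ((not g) -> p)
So before the loop: (g -> ((g -> ((not g) and ((not c) -> seen))) and ((not g) -> ((not c) -> seen)))) and ((not g) -> p)
Before g := not g: ((not g) -> (((not g) -> (g and ((not c) -> seen))) and (g -> ((not c) -> seen)))) and (g -> p)
Before seen := seen or c: ((not g) -> (((not g) -> (g and ((not c) -> (seen or c)))) and (g -> ((not c) -> (seen or c))))) and (g -> p)
Answer: WP = ((not g) -> (((not g) -> (g and ((not c) -> (seen or c)))) and (g -> ((not c) -> (seen or c))))) and (g -> p)


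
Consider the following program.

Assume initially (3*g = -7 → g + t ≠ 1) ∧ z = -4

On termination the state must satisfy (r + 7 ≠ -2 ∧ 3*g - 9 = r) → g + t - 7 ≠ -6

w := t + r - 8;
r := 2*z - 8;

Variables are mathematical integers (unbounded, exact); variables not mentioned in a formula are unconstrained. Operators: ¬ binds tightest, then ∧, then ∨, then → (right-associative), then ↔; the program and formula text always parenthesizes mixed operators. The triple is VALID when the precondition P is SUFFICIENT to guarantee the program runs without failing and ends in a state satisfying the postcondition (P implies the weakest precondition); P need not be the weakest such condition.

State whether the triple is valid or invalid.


Working backward. After the program, the postcondition (r + 7 ≠ -2 ∧ 3*g - 9 = r) → g + t - 7 ≠ -6 must hold; in canonical form it is (r ≠ -9 ∧ 3*g = r + 9) → g + t ≠ 1.
Before r := 2*z - 8: (2*z ≠ -1 ∧ 3*g = 2*z + 1) → g + t ≠ 1
Before w := t + r - 8: (2*z ≠ -1 ∧ 3*g = 2*z + 1) → g + t ≠ 1
The weakest precondition is (2*z ≠ -1 ∧ 3*g = 2*z + 1) → g + t ≠ 1.
Check whether (3*g = -7 → g + t ≠ 1) ∧ z = -4 implies it.
Every state satisfying the precondition satisfies the weakest precondition: the implication holds.
Answer: valid


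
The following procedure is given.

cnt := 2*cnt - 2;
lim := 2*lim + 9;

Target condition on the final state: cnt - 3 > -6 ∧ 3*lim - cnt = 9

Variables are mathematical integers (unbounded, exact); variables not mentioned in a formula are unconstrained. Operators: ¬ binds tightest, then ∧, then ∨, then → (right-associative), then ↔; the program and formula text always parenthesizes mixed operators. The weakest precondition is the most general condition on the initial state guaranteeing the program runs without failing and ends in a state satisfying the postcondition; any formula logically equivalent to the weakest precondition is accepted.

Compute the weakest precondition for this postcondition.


Working backward. After the program, the postcondition cnt - 3 > -6 ∧ 3*lim - cnt = 9 must hold; in canonical form it is cnt > -3 ∧ 3*lim = cnt + 9.
Before lim := 2*lim + 9: cnt > -3 ∧ 6*lim = cnt - 18
Before cnt := 2*cnt - 2: 2*cnt > -1 ∧ 6*lim = 2*cnt - 20
Answer: WP = 2*cnt > -1 ∧ 6*lim = 2*cnt - 20


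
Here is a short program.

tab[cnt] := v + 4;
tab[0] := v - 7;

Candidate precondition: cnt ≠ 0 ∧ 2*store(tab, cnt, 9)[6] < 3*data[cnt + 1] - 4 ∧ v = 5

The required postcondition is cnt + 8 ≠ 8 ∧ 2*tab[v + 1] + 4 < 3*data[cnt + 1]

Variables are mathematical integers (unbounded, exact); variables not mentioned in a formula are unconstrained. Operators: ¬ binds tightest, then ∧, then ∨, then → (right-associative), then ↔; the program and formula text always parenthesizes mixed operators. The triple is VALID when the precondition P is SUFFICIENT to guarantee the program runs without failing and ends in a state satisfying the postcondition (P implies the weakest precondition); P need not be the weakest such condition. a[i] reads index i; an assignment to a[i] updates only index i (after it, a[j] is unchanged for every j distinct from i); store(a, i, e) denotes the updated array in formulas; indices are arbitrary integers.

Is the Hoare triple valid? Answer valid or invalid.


Working backward. After the program, the postcondition cnt + 8 ≠ 8 ∧ 2*tab[v + 1] + 4 < 3*data[cnt + 1] must hold; in canonical form it is cnt ≠ 0 ∧ 2*tab[v + 1] < 3*data[cnt + 1] - 4.
Before tab[0] := v - 7: cnt ≠ 0 ∧ 2*store(tab, 0, v - 7)[v + 1] < 3*data[cnt + 1] - 4
Before tab[cnt] := v + 4: cnt ≠ 0 ∧ 2*store(store(tab, cnt, v + 4), 0, v - 7)[v + 1] < 3*data[cnt + 1] - 4
The weakest precondition is cnt ≠ 0 ∧ 2*store(store(tab, cnt, v + 4), 0, v - 7)[v + 1] < 3*data[cnt + 1] - 4.
Check whether cnt ≠ 0 ∧ 2*store(tab, cnt, 9)[6] < 3*data[cnt + 1] - 4 ∧ v = 5 implies it.
Every state satisfying the precondition satisfies the weakest precondition: the implication holds.
Answer: valid


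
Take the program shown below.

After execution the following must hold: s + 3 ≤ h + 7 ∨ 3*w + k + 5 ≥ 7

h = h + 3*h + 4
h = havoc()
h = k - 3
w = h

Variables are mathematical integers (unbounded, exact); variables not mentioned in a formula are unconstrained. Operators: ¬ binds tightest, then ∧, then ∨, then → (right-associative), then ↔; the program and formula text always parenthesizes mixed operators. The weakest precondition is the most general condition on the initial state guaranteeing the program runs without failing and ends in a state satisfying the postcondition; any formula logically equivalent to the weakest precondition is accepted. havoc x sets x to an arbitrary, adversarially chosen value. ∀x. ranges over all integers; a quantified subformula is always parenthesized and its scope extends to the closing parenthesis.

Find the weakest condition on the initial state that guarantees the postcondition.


Working backward. After the program, the postcondition s + 3 ≤ h + 7 ∨ 3*w + k + 5 ≥ 7 must hold; in canonical form it is s ≤ h + 4 ∨ k + 3*w ≥ 2.
Before w := h: s ≤ h + 4 ∨ 3*h + k ≥ 2
Before h := k - 3: s ≤ k + 1 ∨ 4*k ≥ 11
Before havoc h: s ≤ k + 1 ∨ 4*k ≥ 11
Before h := h + 3*h + 4: s ≤ k + 1 ∨ 4*k ≥ 11
Answer: WP = s ≤ k + 1 ∨ 4*k ≥ 11


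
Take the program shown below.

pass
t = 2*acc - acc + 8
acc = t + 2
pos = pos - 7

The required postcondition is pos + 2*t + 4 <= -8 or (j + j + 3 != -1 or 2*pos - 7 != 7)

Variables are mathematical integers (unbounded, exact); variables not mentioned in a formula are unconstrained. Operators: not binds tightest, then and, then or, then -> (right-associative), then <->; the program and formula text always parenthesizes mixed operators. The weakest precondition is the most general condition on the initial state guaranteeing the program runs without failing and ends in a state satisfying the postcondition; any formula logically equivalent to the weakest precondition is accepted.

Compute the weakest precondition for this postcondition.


Working backward. After the program, the postcondition pos + 2*t + 4 <= -8 or (j + j + 3 != -1 or 2*pos - 7 != 7) must hold; in canonical form it is pos + 2*t <= -12 or 2*j != -4 or 2*pos != 14.
Before pos := pos - 7: pos + 2*t <= -5 or 2*j != -4 or 2*pos != 28
Before acc := t + 2: pos + 2*t <= -5 or 2*j != -4 or 2*pos != 28
Before t := 2*acc - acc + 8: 2*acc + pos <= -21 or 2*j != -4 or 2*pos != 28
Before skip: 2*acc + pos <= -21 or 2*j != -4 or 2*pos != 28
Answer: WP = 2*acc + pos <= -21 or 2*j != -4 or 2*pos != 28


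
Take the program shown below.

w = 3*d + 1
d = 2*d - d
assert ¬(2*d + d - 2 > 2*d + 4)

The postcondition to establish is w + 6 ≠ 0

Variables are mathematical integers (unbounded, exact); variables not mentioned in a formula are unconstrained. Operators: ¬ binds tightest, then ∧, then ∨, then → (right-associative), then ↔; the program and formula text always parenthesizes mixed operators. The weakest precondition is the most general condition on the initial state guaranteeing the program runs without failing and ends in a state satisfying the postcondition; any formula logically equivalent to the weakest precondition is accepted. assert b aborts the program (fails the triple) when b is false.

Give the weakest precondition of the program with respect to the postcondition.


Working backward. After the program, the postcondition w + 6 ≠ 0 must hold; in canonical form it is w ≠ -6.
Before assert ¬(2*d + d - 2 > 2*d + 4): (¬(d > 6)) ∧ w ≠ -6
Before d := 2*d - d: (¬(d > 6)) ∧ w ≠ -6
Before w := 3*d + 1: (¬(d > 6)) ∧ 3*d ≠ -7
Answer: WP = (¬(d > 6)) ∧ 3*d ≠ -7


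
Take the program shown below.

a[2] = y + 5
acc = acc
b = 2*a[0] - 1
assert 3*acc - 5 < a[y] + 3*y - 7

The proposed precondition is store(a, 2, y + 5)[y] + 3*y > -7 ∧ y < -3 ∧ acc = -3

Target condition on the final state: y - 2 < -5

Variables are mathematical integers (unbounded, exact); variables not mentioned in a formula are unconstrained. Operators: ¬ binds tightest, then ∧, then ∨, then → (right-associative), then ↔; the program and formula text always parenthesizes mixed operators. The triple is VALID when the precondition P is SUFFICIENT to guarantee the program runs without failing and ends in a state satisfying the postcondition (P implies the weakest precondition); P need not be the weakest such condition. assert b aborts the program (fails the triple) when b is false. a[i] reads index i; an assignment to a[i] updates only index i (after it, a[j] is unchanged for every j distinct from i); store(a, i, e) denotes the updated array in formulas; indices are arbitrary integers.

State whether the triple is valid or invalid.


Working backward. After the program, the postcondition y - 2 < -5 must hold; in canonical form it is y < -3.
Before assert 3*acc - 5 < a[y] + 3*y - 7: 3*acc < a[y] + 3*y - 2 ∧ y < -3
Before b := 2*a[0] - 1: 3*acc < a[y] + 3*y - 2 ∧ y < -3
Before acc := acc: 3*acc < a[y] + 3*y - 2 ∧ y < -3
Before a[2] := y + 5: 3*acc < store(a, 2, y + 5)[y] + 3*y - 2 ∧ y < -3
The weakest precondition is 3*acc < store(a, 2, y + 5)[y] + 3*y - 2 ∧ y < -3.
Check whether store(a, 2, y + 5)[y] + 3*y > -7 ∧ y < -3 ∧ acc = -3 implies it.
Every state satisfying the precondition satisfies the weakest precondition: the implication holds.
Answer: valid


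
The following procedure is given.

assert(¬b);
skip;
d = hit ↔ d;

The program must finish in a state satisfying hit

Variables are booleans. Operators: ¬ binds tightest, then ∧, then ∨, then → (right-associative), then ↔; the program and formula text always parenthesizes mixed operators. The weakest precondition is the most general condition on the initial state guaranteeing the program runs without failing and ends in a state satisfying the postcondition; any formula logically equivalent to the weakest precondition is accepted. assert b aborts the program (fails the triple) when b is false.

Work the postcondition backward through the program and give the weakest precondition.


Working backward. After the program, hit must hold.
Before d := hit ↔ d: hit
Before skip: hit
Before assert ¬b: (¬b) ∧ hit
Answer: WP = (¬b) ∧ hit


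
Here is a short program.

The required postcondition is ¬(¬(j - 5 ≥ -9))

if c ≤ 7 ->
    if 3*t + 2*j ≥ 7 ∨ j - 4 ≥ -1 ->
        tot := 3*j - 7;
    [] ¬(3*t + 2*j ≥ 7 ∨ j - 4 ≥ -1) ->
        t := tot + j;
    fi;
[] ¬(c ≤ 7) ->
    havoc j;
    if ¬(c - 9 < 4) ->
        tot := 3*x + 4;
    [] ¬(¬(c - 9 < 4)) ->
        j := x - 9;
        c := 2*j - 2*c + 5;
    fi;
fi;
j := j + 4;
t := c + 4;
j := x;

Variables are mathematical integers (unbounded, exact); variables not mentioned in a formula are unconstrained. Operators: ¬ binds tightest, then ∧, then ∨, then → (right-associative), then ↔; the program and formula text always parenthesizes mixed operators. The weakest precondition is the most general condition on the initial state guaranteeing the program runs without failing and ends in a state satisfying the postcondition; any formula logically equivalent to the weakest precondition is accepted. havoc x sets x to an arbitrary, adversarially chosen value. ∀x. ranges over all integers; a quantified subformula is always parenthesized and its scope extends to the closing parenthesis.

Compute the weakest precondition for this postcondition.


Working backward. After the program, the postcondition ¬(¬(j - 5 ≥ -9)) must hold; in canonical form it is j ≥ -4.
Before j := x: x ≥ -4
Before t := c + 4: x ≥ -4
Before j := j + 4: x ≥ -4
Then branch requires ((2*j + 3*t ≥ 7 ∨ j ≥ 3) → x ≥ -4) ∧ ((¬(2*j + 3*t ≥ 7 ∨ j ≥ 3)) → x ≥ -4); else branch requires ((¬(c < 13)) → x ≥ -4) ∧ (c < 13 → x ≥ -4).
Before the if: (c ≤ 7 → (((2*j + 3*t ≥ 7 ∨ j ≥ 3) → x ≥ -4) ∧ ((¬(2*j + 3*t ≥ 7 ∨ j ≥ 3)) → x ≥ -4))) ∧ ((¬(c ≤ 7)) → (((¬(c < 13)) → x ≥ -4) ∧ (c < 13 → x ≥ -4)))
Answer: WP = (c ≤ 7 → (((2*j + 3*t ≥ 7 ∨ j ≥ 3) → x ≥ -4) ∧ ((¬(2*j + 3*t ≥ 7 ∨ j ≥ 3)) → x ≥ -4))) ∧ ((¬(c ≤ 7)) → (((¬(c < 13)) → x ≥ -4) ∧ (c < 13 → x ≥ -4)))


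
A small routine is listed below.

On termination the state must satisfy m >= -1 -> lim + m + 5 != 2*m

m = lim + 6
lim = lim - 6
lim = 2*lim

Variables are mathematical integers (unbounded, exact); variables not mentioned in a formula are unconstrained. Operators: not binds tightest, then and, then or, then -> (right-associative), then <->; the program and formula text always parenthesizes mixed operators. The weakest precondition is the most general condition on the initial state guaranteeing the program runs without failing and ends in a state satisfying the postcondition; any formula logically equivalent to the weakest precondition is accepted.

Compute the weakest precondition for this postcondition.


Working backward. After the program, the postcondition m >= -1 -> lim + m + 5 != 2*m must hold; in canonical form it is m >= -1 -> lim != m - 5.
Before lim := 2*lim: m >= -1 -> 2*lim != m - 5
Before lim := lim - 6: m >= -1 -> 2*lim != m + 7
Before m := lim + 6: lim >= -7 -> lim != 13
Answer: WP = lim >= -7 -> lim != 13


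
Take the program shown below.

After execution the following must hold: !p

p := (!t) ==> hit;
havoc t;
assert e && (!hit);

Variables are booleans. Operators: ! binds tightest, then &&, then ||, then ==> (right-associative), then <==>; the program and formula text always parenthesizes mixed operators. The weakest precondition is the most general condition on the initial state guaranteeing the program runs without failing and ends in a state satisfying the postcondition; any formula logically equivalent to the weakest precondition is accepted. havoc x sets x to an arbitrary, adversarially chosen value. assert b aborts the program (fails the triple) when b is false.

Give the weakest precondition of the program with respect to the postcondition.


Working backward. After the program, !p must hold.
Before assert e && (!hit): e && (!hit) && (!p)
Before havoc t: e && (!hit) && (!p)
Before p := (!t) ==> hit: e && (!hit) && (!((!t) ==> hit))
Answer: WP = e && (!hit) && (!((!t) ==> hit))


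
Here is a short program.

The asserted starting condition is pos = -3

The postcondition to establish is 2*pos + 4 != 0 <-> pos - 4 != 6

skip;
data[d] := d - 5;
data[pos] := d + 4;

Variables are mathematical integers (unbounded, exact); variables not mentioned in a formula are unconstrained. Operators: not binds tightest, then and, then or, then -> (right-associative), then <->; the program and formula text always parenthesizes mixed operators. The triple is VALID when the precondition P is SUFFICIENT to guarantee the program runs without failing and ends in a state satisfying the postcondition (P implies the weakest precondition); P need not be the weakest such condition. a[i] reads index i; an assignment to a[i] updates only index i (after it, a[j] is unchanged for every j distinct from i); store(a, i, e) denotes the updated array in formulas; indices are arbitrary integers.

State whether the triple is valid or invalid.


Working backward. After the program, the postcondition 2*pos + 4 != 0 <-> pos - 4 != 6 must hold; in canonical form it is 2*pos != -4 <-> pos != 10.
Before data[pos] := d + 4: 2*pos != -4 <-> pos != 10
Before data[d] := d - 5: 2*pos != -4 <-> pos != 10
Before skip: 2*pos != -4 <-> pos != 10
The weakest precondition is 2*pos != -4 <-> pos != 10.
Check whether pos = -3 implies it.
Every state satisfying the precondition satisfies the weakest precondition: the implication holds.
Answer: valid


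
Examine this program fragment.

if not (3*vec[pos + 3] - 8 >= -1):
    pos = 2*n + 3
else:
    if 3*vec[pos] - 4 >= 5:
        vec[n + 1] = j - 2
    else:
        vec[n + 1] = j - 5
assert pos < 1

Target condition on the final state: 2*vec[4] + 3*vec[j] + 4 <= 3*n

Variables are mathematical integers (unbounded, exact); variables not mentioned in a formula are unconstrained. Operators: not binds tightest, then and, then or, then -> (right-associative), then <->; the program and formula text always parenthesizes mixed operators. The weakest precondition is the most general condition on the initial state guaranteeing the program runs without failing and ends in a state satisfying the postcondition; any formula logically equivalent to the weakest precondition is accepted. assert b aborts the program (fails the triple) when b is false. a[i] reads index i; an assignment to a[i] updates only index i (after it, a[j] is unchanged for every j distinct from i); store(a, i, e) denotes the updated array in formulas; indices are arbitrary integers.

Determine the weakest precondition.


Working backward. After the program, the postcondition 2*vec[4] + 3*vec[j] + 4 <= 3*n must hold; in canonical form it is 2*vec[4] + 3*vec[j] <= 3*n - 4.
Before assert pos < 1: pos < 1 and 2*vec[4] + 3*vec[j] <= 3*n - 4
Then branch requires 2*n < -2 and 2*vec[4] + 3*vec[j] <= 3*n - 4; else branch requires (3*vec[pos] >= 9 -> (pos < 1 and 2*store(vec, n + 1, j - 2)[4] + 3*store(vec, n + 1, j - 2)[j] <= 3*n - 4)) and ((not (3*vec[pos] >= 9)) -> (pos < 1 and 2*store(vec, n + 1, j - 5)[4] + 3*store(vec, n + 1, j - 5)[j] <= 3*n - 4)).
Before the if: ((not (3*vec[pos + 3] >= 7)) -> (2*n < -2 and 2*vec[4] + 3*vec[j] <= 3*n - 4)) and (3*vec[pos + 3] >= 7 -> ((3*vec[pos] >= 9 -> (pos < 1 and 2*store(vec, n + 1, j - 2)[4] + 3*store(vec, n + 1, j - 2)[j] <= 3*n - 4)) and ((not (3*vec[pos] >= 9)) -> (pos < 1 and 2*store(vec, n + 1, j - 5)[4] + 3*store(vec, n + 1, j - 5)[j] <= 3*n - 4))))
Answer: WP = ((not (3*vec[pos + 3] >= 7)) -> (2*n < -2 and 2*vec[4] + 3*vec[j] <= 3*n - 4)) and (3*vec[pos + 3] >= 7 -> ((3*vec[pos] >= 9 -> (pos < 1 and 2*store(vec, n + 1, j - 2)[4] + 3*store(vec, n + 1, j - 2)[j] <= 3*n - 4)) and ((not (3*vec[pos] >= 9)) -> (pos < 1 and 2*store(vec, n + 1, j - 5)[4] + 3*store(vec, n + 1, j - 5)[j] <= 3*n - 4))))


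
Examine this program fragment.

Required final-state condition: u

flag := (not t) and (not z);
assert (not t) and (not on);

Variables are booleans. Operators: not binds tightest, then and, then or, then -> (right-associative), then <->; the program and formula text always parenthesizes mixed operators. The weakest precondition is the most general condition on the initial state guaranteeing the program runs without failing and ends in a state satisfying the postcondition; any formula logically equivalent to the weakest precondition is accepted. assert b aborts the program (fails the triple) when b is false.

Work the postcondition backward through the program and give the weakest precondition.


Working backward. After the program, u must hold.
Before assert (not t) and (not on): (not t) and (not on) and u
Before flag := (not t) and (not z): (not t) and (not on) and u
Answer: WP = (not t) and (not on) and u


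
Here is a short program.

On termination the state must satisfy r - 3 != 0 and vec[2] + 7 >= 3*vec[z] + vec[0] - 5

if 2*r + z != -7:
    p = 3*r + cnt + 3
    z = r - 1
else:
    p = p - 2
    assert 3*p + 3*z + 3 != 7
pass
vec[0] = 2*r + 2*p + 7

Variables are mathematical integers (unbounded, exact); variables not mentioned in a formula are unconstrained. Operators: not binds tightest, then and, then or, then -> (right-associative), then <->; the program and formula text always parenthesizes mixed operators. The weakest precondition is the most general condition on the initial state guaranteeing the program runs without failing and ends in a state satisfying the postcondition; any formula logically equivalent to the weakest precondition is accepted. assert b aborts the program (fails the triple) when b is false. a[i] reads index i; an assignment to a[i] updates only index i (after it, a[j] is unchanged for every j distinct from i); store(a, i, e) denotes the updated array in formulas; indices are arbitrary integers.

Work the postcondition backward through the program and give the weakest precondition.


Working backward. After the program, the postcondition r - 3 != 0 and vec[2] + 7 >= 3*vec[z] + vec[0] - 5 must hold; in canonical form it is r != 3 and vec[2] >= vec[0] + 3*vec[z] - 12.
Before vec[0] := 2*r + 2*p + 7: r != 3 and vec[2] >= 3*store(vec, 0, 2*p + 2*r + 7)[z] + 2*p + 2*r - 5
Before skip: r != 3 and vec[2] >= 3*store(vec, 0, 2*p + 2*r + 7)[z] + 2*p + 2*r - 5
Then branch requires r != 3 and vec[2] >= 3*store(vec, 0, 2*cnt + 8*r + 13)[r - 1] + 2*cnt + 8*r + 1; else branch requires 3*p + 3*z != 10 and r != 3 and vec[2] >= 3*store(vec, 0, 2*p + 2*r + 3)[z] + 2*p + 2*r - 9.
Before the if: (2*r + z != -7 -> (r != 3 and vec[2] >= 3*store(vec, 0, 2*cnt + 8*r + 13)[r - 1] + 2*cnt + 8*r + 1)) and ((not (2*r + z != -7)) -> (3*p + 3*z != 10 and r != 3 and vec[2] >= 3*store(vec, 0, 2*p + 2*r + 3)[z] + 2*p + 2*r - 9))
Answer: WP = (2*r + z != -7 -> (r != 3 and vec[2] >= 3*store(vec, 0, 2*cnt + 8*r + 13)[r - 1] + 2*cnt + 8*r + 1)) and ((not (2*r + z != -7)) -> (3*p + 3*z != 10 and r != 3 and vec[2] >= 3*store(vec, 0, 2*p + 2*r + 3)[z] + 2*p + 2*r - 9))


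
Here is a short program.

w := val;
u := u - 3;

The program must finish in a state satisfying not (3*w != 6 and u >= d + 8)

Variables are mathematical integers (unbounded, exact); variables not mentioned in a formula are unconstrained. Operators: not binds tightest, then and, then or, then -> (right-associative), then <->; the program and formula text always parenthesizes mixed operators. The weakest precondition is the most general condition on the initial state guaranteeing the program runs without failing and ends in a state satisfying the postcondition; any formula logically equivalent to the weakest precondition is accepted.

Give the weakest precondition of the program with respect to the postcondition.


Working backward. After the program, not (3*w != 6 and u >= d + 8) must hold.
Before u := u - 3: not (3*w != 6 and u >= d + 11)
Before w := val: not (3*val != 6 and u >= d + 11)
Answer: WP = not (3*val != 6 and u >= d + 11)


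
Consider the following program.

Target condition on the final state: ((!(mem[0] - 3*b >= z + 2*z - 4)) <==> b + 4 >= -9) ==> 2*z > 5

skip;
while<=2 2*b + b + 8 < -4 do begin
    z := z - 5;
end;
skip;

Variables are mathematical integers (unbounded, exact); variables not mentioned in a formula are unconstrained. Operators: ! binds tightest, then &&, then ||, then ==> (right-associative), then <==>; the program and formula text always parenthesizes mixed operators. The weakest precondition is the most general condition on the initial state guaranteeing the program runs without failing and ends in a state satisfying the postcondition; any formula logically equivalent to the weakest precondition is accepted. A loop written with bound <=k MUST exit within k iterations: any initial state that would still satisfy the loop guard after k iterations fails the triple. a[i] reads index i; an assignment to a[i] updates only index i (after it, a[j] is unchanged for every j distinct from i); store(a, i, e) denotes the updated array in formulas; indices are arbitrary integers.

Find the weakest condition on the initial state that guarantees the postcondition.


Working backward. After the program, the postcondition ((!(mem[0] - 3*b >= z + 2*z - 4)) <==> b + 4 >= -9) ==> 2*z > 5 must hold; in canonical form it is ((!(mem[0] >= 3*b + 3*z - 4)) <==> b >= -13) ==> 2*z > 5.
Before skip: ((!(mem[0] >= 3*b + 3*z - 4)) <==> b >= -13) ==> 2*z > 5
Before the loop (bound <=2), unroll the exhaustion recursion (WP_0 = exit-now case; WP_j = one more guarded iteration, up to j = 2):
  WP_0: (!(3*b < -12)) && (((!(mem[0] >= 3*b + 3*z - 4)) <==> b >= -13) ==> 2*z > 5)
  WP_1: (3*b < -12 ==> ((!(3*b < -12)) && (((!(mem[0] >= 3*b + 3*z - 19)) <==> b >= -13) ==> 2*z > 15))) && ((!(3*b < -12)) ==> (((!(mem[0] >= 3*b + 3*z - 4)) <==> b >= -13) ==> 2*z > 5))
  WP_2: (3*b < -12 ==> ((3*b < -12 ==> ((!(3*b < -12)) && (((!(mem[0] >= 3*b + 3*z - 34)) <==> b >= -13) ==> 2*z > 25))) && ((!(3*b < -12)) ==> (((!(mem[0] >= 3*b + 3*z - 19)) <==> b >= -13) ==> 2*z > 15)))) && ((!(3*b < -12)) ==> (((!(mem[0] >= 3*b + 3*z - 4)) <==> b >= -13) ==> 2*z > 5))
So before the loop: (3*b < -12 ==> ((3*b < -12 ==> ((!(3*b < -12)) && (((!(mem[0] >= 3*b + 3*z - 34)) <==> b >= -13) ==> 2*z > 25))) && ((!(3*b < -12)) ==> (((!(mem[0] >= 3*b + 3*z - 19)) <==> b >= -13) ==> 2*z > 15)))) && ((!(3*b < -12)) ==> (((!(mem[0] >= 3*b + 3*z - 4)) <==> b >= -13) ==> 2*z > 5))
Before skip: (3*b < -12 ==> ((3*b < -12 ==> ((!(3*b < -12)) && (((!(mem[0] >= 3*b + 3*z - 34)) <==> b >= -13) ==> 2*z > 25))) && ((!(3*b < -12)) ==> (((!(mem[0] >= 3*b + 3*z - 19)) <==> b >= -13) ==> 2*z > 15)))) && ((!(3*b < -12)) ==> (((!(mem[0] >= 3*b + 3*z - 4)) <==> b >= -13) ==> 2*z > 5))
Answer: WP = (3*b < -12 ==> ((3*b < -12 ==> ((!(3*b < -12)) && (((!(mem[0] >= 3*b + 3*z - 34)) <==> b >= -13) ==> 2*z > 25))) && ((!(3*b < -12)) ==> (((!(mem[0] >= 3*b + 3*z - 19)) <==> b >= -13) ==> 2*z > 15)))) && ((!(3*b < -12)) ==> (((!(mem[0] >= 3*b + 3*z - 4)) <==> b >= -13) ==> 2*z > 5))


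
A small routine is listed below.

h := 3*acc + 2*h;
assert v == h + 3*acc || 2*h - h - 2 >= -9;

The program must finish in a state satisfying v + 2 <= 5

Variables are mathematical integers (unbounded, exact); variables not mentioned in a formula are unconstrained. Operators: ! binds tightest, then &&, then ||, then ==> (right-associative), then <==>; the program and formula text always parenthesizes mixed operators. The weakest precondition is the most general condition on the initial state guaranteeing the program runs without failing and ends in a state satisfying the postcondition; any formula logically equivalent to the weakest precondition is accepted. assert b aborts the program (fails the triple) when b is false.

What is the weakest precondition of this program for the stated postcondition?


Working backward. After the program, the postcondition v + 2 <= 5 must hold; in canonical form it is v <= 3.
Before assert v == h + 3*acc || 2*h - h - 2 >= -9: (v == 3*acc + h || h >= -7) && v <= 3
Before h := 3*acc + 2*h: (v == 6*acc + 2*h || 3*acc + 2*h >= -7) && v <= 3
Answer: WP = (v == 6*acc + 2*h || 3*acc + 2*h >= -7) && v <= 3


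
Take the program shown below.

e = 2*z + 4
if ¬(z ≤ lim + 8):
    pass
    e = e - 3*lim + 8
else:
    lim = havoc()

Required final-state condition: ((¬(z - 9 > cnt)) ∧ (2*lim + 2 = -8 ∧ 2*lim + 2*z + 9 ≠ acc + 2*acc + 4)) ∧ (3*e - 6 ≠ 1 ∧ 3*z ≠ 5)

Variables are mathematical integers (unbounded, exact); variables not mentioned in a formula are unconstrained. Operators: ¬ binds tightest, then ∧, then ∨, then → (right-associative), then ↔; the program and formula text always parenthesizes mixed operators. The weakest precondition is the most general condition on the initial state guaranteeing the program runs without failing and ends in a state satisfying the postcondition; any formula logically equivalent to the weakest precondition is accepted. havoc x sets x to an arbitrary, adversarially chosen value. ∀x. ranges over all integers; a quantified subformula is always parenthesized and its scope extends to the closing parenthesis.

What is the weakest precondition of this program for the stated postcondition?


Working backward. After the program, the postcondition ((¬(z - 9 > cnt)) ∧ (2*lim + 2 = -8 ∧ 2*lim + 2*z + 9 ≠ acc + 2*acc + 4)) ∧ (3*e - 6 ≠ 1 ∧ 3*z ≠ 5) must hold; in canonical form it is (¬(z > cnt + 9)) ∧ 2*lim = -10 ∧ 2*lim + 2*z ≠ 3*acc - 5 ∧ 3*e ≠ 7 ∧ 3*z ≠ 5.
Then branch requires (¬(z > cnt + 9)) ∧ 2*lim = -10 ∧ 2*lim + 2*z ≠ 3*acc - 5 ∧ 3*e ≠ 9*lim - 17 ∧ 3*z ≠ 5; else branch requires ∀lim_1. ((¬(z > cnt + 9)) ∧ 2*lim_1 = -10 ∧ 2*lim_1 + 2*z ≠ 3*acc - 5 ∧ 3*e ≠ 7 ∧ 3*z ≠ 5).
Before the if: ((¬(z ≤ lim + 8)) → ((¬(z > cnt + 9)) ∧ 2*lim = -10 ∧ 2*lim + 2*z ≠ 3*acc - 5 ∧ 3*e ≠ 9*lim - 17 ∧ 3*z ≠ 5)) ∧ (z ≤ lim + 8 → (∀lim_1. ((¬(z > cnt + 9)) ∧ 2*lim_1 = -10 ∧ 2*lim_1 + 2*z ≠ 3*acc - 5 ∧ 3*e ≠ 7 ∧ 3*z ≠ 5)))
Before e := 2*z + 4: ((¬(z ≤ lim + 8)) → ((¬(z > cnt + 9)) ∧ 2*lim = -10 ∧ 2*lim + 2*z ≠ 3*acc - 5 ∧ 6*z ≠ 9*lim - 29 ∧ 3*z ≠ 5)) ∧ (z ≤ lim + 8 → (∀lim_1. ((¬(z > cnt + 9)) ∧ 2*lim_1 = -10 ∧ 2*lim_1 + 2*z ≠ 3*acc - 5 ∧ 6*z ≠ -5 ∧ 3*z ≠ 5)))
Answer: WP = ((¬(z ≤ lim + 8)) → ((¬(z > cnt + 9)) ∧ 2*lim = -10 ∧ 2*lim + 2*z ≠ 3*acc - 5 ∧ 6*z ≠ 9*lim - 29 ∧ 3*z ≠ 5)) ∧ (z ≤ lim + 8 → (∀lim_1. ((¬(z > cnt + 9)) ∧ 2*lim_1 = -10 ∧ 2*lim_1 + 2*z ≠ 3*acc - 5 ∧ 6*z ≠ -5 ∧ 3*z ≠ 5)))


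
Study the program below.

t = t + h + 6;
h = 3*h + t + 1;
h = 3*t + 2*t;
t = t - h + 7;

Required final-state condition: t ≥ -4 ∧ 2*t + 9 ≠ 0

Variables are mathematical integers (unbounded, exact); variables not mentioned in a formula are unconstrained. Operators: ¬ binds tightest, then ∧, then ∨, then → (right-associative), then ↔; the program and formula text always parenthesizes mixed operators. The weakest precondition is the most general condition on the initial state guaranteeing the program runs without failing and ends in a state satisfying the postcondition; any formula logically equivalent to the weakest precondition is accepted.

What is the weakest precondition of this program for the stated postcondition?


Working backward. After the program, the postcondition t ≥ -4 ∧ 2*t + 9 ≠ 0 must hold; in canonical form it is t ≥ -4 ∧ 2*t ≠ -9.
Before t := t - h + 7: t ≥ h - 11 ∧ 2*t ≠ 2*h - 23
Before h := 3*t + 2*t: 4*t ≤ 11 ∧ 8*t ≠ 23
Before h := 3*h + t + 1: 4*t ≤ 11 ∧ 8*t ≠ 23
Before t := t + h + 6: 4*h + 4*t ≤ -13 ∧ 8*h + 8*t ≠ -25
Answer: WP = 4*h + 4*t ≤ -13 ∧ 8*h + 8*t ≠ -25


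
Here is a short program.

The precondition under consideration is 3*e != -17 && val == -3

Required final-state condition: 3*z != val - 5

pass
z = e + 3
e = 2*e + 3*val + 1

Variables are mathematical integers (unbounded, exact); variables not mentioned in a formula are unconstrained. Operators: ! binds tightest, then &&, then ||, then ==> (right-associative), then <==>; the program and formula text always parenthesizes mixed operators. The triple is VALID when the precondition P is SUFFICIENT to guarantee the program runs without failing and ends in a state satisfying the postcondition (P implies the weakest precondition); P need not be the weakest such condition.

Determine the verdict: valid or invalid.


Working backward. After the program, 3*z != val - 5 must hold.
Before e := 2*e + 3*val + 1: 3*z != val - 5
Before z := e + 3: 3*e != val - 14
Before skip: 3*e != val - 14
The weakest precondition is 3*e != val - 14.
Check whether 3*e != -17 && val == -3 implies it.
Every state satisfying the precondition satisfies the weakest precondition: the implication holds.
Answer: valid


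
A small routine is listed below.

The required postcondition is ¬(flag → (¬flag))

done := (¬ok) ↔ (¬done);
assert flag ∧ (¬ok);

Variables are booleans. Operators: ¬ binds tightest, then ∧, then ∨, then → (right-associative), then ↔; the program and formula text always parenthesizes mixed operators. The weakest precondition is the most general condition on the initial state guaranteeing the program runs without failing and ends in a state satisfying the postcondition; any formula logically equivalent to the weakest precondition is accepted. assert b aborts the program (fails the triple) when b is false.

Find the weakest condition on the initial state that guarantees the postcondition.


Working backward. After the program, ¬(flag → (¬flag)) must hold.
Before assert flag ∧ (¬ok): flag ∧ (¬ok) ∧ (¬(flag → (¬flag)))
Before done := (¬ok) ↔ (¬done): flag ∧ (¬ok) ∧ (¬(flag → (¬flag)))
Answer: WP = flag ∧ (¬ok) ∧ (¬(flag → (¬flag)))
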